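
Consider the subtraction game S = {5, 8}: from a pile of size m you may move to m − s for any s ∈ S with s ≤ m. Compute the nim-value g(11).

Grundy values for subtraction set {5, 8}:
k:     0  1  2  3  4  5  6  7  8  9 10 11
g(k):  0  0  0  0  0  1  1  1  1  1  2  2
So g(11) = 2.

2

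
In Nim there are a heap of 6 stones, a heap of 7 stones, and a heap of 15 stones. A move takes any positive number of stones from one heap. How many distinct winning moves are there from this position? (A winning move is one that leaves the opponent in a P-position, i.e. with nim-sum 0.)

In binary:
  0110  (6)
  0111  (7)
  1111  (15)
  ----
  1110  (14)
The overall nim-sum is X = 14. A heap of size p has a winning move iff p XOR X < p (reduce it to p XOR X).
  6: 6 XOR 14 = 8 ≥ 6 — no move.
  7: 7 XOR 14 = 9 ≥ 7 — no move.
  15: 15 XOR 14 = 1 < 15 — winning move (to 1).
That gives 1 winning move.

1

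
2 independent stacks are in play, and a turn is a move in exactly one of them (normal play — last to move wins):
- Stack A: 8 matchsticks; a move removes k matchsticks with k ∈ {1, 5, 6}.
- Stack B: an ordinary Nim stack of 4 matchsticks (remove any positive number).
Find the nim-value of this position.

6

Build the Grundy sequence for stack A with g(k) = mex{g(k−s) : s ∈ {1, 5, 6}, s ≤ k}:
g(0) = mex{} = 0
g(1) = mex{0} = 1
g(2) = mex{1} = 0
g(3) = mex{0} = 1
g(4) = mex{1} = 0
g(5) = mex{0} = 1
g(6) = mex{0,1} = 2
g(7) = mex{0,1,2} = 3
g(8) = mex{0,1,3} = 2
So g(8) = 2.
Stack B is a plain Nim stack of size 4, so its Grundy value is 4.
By the Sprague-Grundy theorem, the Grundy value of a sum of independent games is the XOR of the component values.
Combined value = 2 ⊕ 4 = 6.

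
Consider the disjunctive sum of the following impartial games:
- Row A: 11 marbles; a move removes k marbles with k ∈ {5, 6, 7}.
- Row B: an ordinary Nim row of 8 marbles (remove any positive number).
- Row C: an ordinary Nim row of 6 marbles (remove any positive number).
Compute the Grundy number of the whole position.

Grundy values for row A (subtraction set {5, 6, 7}):
k:     0  1  2  3  4  5  6  7  8  9 10 11
g(k):  0  0  0  0  0  1  1  1  1  1  2  2
So g(11) = 2.
Row B is a plain Nim row of size 8, so its Grundy value is 8.
Row C is a plain Nim row of size 6, so its Grundy value is 6.
The value of a disjunctive sum is the nim-sum of the parts.
Combined value = 2 ⊕ 8 ⊕ 6 = 12.

12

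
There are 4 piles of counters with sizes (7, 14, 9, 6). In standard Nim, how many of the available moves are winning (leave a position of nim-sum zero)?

3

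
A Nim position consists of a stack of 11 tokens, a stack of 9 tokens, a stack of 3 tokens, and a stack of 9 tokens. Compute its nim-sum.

Compute the nim-sum pairwise:
11 ⊕ 9 = 2
2 ⊕ 3 = 1
1 ⊕ 9 = 8

8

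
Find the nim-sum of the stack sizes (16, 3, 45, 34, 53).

Compute the nim-sum pairwise:
16 ⊕ 3 = 19
19 ⊕ 45 = 62
62 ⊕ 34 = 28
28 ⊕ 53 = 41

41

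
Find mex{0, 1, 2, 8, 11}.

3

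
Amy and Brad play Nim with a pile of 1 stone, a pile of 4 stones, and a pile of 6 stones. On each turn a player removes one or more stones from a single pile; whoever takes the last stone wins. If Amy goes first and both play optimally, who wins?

Amy wins

Bitwise XOR of the heap sizes:
  001  (1)
  100  (4)
  110  (6)
  ---
  011  (3)
The nim-sum is 3 ≠ 0, so this is an N-position: the player to move can win; Amy has a winning move.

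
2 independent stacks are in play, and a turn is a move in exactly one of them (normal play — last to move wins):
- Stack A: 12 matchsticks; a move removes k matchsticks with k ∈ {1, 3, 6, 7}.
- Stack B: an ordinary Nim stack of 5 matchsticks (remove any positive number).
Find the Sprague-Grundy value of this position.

5

Grundy values for stack A (subtraction set {1, 3, 6, 7}):
g(0) = mex{} = 0
g(1) = mex{0} = 1
g(2) = mex{1} = 0
g(3) = mex{0} = 1
g(4) = mex{1} = 0
g(5) = mex{0} = 1
g(6) = mex{0,1} = 2
g(7) = mex{0,1,2} = 3
g(8) = mex{0,1,3} = 2
g(9) = mex{0,1,2} = 3
g(10) = mex{0,1,3} = 2
g(11) = mex{0,1,2} = 3
g(12) = mex{1,2,3} = 0
So g(12) = 0.
Stack B is a plain Nim stack of size 5, so its Grundy value is 5.
By the Sprague-Grundy theorem, the Grundy value of a sum of independent games is the XOR of the component values.
Combined value = 0 ⊕ 5 = 5.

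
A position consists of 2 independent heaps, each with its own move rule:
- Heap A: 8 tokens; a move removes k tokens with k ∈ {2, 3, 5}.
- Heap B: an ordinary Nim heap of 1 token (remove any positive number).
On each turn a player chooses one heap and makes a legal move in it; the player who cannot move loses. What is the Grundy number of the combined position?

1

Grundy values for heap A (subtraction set {2, 3, 5}):
g(0) = mex{} = 0
g(1) = mex{} = 0
g(2) = mex{0} = 1
g(3) = mex{0} = 1
g(4) = mex{0,1} = 2
g(5) = mex{0,1} = 2
g(6) = mex{0,1,2} = 3
g(7) = mex{1,2} = 0
g(8) = mex{1,2,3} = 0
So g(8) = 0.
Heap B is a plain Nim heap of size 1, so its Grundy value is 1.
By the Sprague-Grundy theorem, the Grundy value of a sum of independent games is the XOR of the component values.
Combined value = 0 ⊕ 1 = 1.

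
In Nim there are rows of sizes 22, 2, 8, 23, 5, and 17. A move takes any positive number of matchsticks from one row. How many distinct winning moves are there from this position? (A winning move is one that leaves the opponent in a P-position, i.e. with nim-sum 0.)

3

Bitwise XOR of the heap sizes:
  10110  (22)
  00010  (2)
  01000  (8)
  10111  (23)
  00101  (5)
  10001  (17)
  -----
  11111  (31)
The overall nim-sum is X = 31. A row of size p has a winning move iff p XOR X < p (reduce it to p XOR X).
  22: 22 XOR 31 = 9 < 22 — winning move (to 9).
  2: 2 XOR 31 = 29 ≥ 2 — no move.
  8: 8 XOR 31 = 23 ≥ 8 — no move.
  23: 23 XOR 31 = 8 < 23 — winning move (to 8).
  5: 5 XOR 31 = 26 ≥ 5 — no move.
  17: 17 XOR 31 = 14 < 17 — winning move (to 14).
That gives 3 winning moves.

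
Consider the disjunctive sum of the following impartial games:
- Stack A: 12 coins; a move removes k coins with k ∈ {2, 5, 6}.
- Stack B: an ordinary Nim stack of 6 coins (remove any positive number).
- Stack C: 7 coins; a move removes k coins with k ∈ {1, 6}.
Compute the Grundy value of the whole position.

For stack A, compute g(0), g(1), … with moves {2, 5, 6}:
g(0) = mex{} = 0
g(1) = mex{} = 0
g(2) = mex{0} = 1
g(3) = mex{0} = 1
g(4) = mex{1} = 0
g(5) = mex{0,1} = 2
g(6) = mex{0} = 1
g(7) = mex{0,1,2} = 3
g(8) = mex{1} = 0
g(9) = mex{0,1,3} = 2
g(10) = mex{0,2} = 1
g(11) = mex{1,2} = 0
g(12) = mex{1,3} = 0
So g(12) = 0.
Stack B is a plain Nim stack of size 6, so its Grundy value is 6.
Build the Grundy sequence for stack C with g(k) = mex{g(k−s) : s ∈ {1, 6}, s ≤ k}:
g(0) = mex{} = 0
g(1) = mex{0} = 1
g(2) = mex{1} = 0
g(3) = mex{0} = 1
g(4) = mex{1} = 0
g(5) = mex{0} = 1
g(6) = mex{0,1} = 2
g(7) = mex{1,2} = 0
So g(7) = 0.
By the Sprague-Grundy theorem, the Grundy value of a sum of independent games is the XOR of the component values.
Combined value = 0 ⊕ 6 ⊕ 0 = 6.

6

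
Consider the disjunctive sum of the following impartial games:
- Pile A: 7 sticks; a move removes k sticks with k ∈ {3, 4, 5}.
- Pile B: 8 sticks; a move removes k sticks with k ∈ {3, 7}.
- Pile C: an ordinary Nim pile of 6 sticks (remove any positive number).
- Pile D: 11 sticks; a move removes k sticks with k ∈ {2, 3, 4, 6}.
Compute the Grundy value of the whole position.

7

Build the Grundy sequence for pile A with g(k) = mex{g(k−s) : s ∈ {3, 4, 5}, s ≤ k}:
k:     0  1  2  3  4  5  6  7
g(k):  0  0  0  1  1  1  2  2
So g(7) = 2.
Build the Grundy sequence for pile B with g(k) = mex{g(k−s) : s ∈ {3, 7}, s ≤ k}:
g(0) = mex{} = 0
g(1) = mex{} = 0
g(2) = mex{} = 0
g(3) = mex{0} = 1
g(4) = mex{0} = 1
g(5) = mex{0} = 1
g(6) = mex{1} = 0
g(7) = mex{0,1} = 2
g(8) = mex{0,1} = 2
So g(8) = 2.
Pile C is a plain Nim pile of size 6, so its Grundy value is 6.
Grundy values for pile D (subtraction set {2, 3, 4, 6}):
k:     0  1  2  3  4  5  6  7  8  9 10 11
g(k):  0  0  1  1  2  2  3  3  0  0  1  1
So g(11) = 1.
By the Sprague-Grundy theorem, the Grundy value of a sum of independent games is the XOR of the component values.
Combined value = 2 ⊕ 2 ⊕ 6 ⊕ 1 = 7.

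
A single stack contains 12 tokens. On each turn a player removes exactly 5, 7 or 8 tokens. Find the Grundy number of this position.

2

Grundy values for subtraction set {5, 7, 8}:
k:     0  1  2  3  4  5  6  7  8  9 10 11 12
g(k):  0  0  0  0  0  1  1  1  1  1  2  2  2
So g(12) = 2.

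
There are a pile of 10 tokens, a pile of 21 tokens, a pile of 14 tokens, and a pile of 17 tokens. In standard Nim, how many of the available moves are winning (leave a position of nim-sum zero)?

0

Nim-sum: 10 XOR 21 XOR 14 XOR 17 = 0.
The nim-sum is already 0, so every move leaves a nonzero nim-sum — there are no winning moves.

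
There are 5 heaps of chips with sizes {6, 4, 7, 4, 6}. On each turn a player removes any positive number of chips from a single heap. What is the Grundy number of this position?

7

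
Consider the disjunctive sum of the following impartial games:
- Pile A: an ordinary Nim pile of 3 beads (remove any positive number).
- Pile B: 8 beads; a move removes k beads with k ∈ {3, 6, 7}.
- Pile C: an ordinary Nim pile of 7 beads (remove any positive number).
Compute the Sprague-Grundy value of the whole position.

6

Pile A is a plain Nim pile of size 3, so its Grundy value is 3.
Grundy values for pile B (subtraction set {3, 6, 7}):
k:     0  1  2  3  4  5  6  7  8
g(k):  0  0  0  1  1  1  2  2  2
So g(8) = 2.
Pile C is a plain Nim pile of size 7, so its Grundy value is 7.
By the Sprague-Grundy theorem, the Grundy value of a sum of independent games is the XOR of the component values.
Combined value = 3 XOR 2 XOR 7 = 6.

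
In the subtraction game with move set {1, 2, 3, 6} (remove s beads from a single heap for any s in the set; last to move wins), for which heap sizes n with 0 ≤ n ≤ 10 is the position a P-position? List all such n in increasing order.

0, 4, 8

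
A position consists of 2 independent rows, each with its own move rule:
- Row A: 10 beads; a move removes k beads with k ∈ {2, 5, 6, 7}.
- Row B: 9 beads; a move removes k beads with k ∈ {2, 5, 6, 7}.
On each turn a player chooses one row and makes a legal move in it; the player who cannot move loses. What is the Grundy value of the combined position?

Grundy values for row A (subtraction set {2, 5, 6, 7}):
k:     0  1  2  3  4  5  6  7  8  9 10
g(k):  0  0  1  1  0  2  1  3  2  2  3
So g(10) = 3.
Build the Grundy sequence for row B with g(k) = mex{g(k−s) : s ∈ {2, 5, 6, 7}, s ≤ k}:
k:     0  1  2  3  4  5  6  7  8  9
g(k):  0  0  1  1  0  2  1  3  2  2
So g(9) = 2.
By the Sprague-Grundy theorem, the Grundy value of a sum of independent games is the XOR of the component values.
Combined value = 3 ⊕ 2 = 1.

1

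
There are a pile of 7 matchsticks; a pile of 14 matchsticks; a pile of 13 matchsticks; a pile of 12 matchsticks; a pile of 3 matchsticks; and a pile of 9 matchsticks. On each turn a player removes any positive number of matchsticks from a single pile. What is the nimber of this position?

2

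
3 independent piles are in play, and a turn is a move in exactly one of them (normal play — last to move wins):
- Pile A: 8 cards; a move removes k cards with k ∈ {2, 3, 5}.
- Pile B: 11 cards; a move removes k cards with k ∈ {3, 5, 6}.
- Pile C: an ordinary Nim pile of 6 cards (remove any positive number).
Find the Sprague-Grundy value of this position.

6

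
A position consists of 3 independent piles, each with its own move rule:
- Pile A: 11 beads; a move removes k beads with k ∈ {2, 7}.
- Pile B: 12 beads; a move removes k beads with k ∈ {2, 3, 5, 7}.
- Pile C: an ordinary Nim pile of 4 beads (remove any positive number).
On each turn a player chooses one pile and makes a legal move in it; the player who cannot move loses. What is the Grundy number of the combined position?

4

Grundy values for pile A (subtraction set {2, 7}):
g(0) = mex{} = 0
g(1) = mex{} = 0
g(2) = mex{0} = 1
g(3) = mex{0} = 1
g(4) = mex{1} = 0
g(5) = mex{1} = 0
g(6) = mex{0} = 1
g(7) = mex{0} = 1
g(8) = mex{0,1} = 2
g(9) = mex{1} = 0
g(10) = mex{1,2} = 0
g(11) = mex{0} = 1
So g(11) = 1.
For pile B, compute g(0), g(1), … with moves {2, 3, 5, 7}:
k:     0  1  2  3  4  5  6  7  8  9 10 11 12
g(k):  0  0  1  1  2  2  3  3  4  0  0  1  1
So g(12) = 1.
Pile C is a plain Nim pile of size 4, so its Grundy value is 4.
By the Sprague-Grundy theorem, the Grundy value of a sum of independent games is the XOR of the component values.
Combined value = 1 XOR 1 XOR 4 = 4.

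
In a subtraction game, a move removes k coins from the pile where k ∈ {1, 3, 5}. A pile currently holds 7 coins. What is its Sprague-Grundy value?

1

Compute g(0), g(1), … for moves {1, 3, 5}:
k:     0  1  2  3  4  5  6  7
g(k):  0  1  0  1  0  1  0  1
So g(7) = 1.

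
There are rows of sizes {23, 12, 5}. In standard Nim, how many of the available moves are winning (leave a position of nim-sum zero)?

1

Compute the nim-sum pairwise:
23 XOR 12 = 27
27 XOR 5 = 30
The overall nim-sum is X = 30. A row of size p has a winning move iff p XOR X < p (reduce it to p XOR X).
  23: 23 XOR 30 = 9 < 23 — winning move (to 9).
  12: 12 XOR 30 = 18 ≥ 12 — no move.
  5: 5 XOR 30 = 27 ≥ 5 — no move.
That gives 1 winning move.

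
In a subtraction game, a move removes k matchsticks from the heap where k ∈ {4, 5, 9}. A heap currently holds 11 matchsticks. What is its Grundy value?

2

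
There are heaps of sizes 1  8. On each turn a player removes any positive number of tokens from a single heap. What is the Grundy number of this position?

Nim-sum: 1 ⊕ 8 = 9.

9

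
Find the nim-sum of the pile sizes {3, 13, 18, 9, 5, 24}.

8

Bitwise XOR of the heap sizes:
  00011  (3)
  01101  (13)
  10010  (18)
  01001  (9)
  00101  (5)
  11000  (24)
  -----
  01000  (8)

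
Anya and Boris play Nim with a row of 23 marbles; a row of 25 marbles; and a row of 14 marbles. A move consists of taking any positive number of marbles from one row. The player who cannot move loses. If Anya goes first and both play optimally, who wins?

Boris wins

Nim-sum: 23 XOR 25 XOR 14 = 0.
The nim-sum is 0, so this is a P-position: the player to move is in a losing position under optimal play; Anya is about to move from it and so loses — Boris wins.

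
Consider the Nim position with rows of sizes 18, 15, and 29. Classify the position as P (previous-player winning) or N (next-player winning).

P-position

Nim-sum: 18 XOR 15 XOR 29 = 0.
The nim-sum is 0, so this is a P-position: the player to move is in a losing position under optimal play.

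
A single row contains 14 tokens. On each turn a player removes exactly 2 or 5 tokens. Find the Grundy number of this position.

Grundy values for subtraction set {2, 5}:
k:     0  1  2  3  4  5  6  7  8  9 10 11 12 13 14
g(k):  0  0  1  1  0  2  1  0  0  1  1  0  2  1  0
So g(14) = 0.

0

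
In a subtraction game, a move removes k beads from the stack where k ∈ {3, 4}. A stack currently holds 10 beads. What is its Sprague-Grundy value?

1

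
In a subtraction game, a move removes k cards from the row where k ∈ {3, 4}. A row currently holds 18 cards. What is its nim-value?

1

Compute g(0), g(1), … for moves {3, 4}:
k:     0  1  2  3  4  5  6  7  8  9 10 11 12 13 14 15 16 17 18
g(k):  0  0  0  1  1  1  2  0  0  0  1  1  1  2  0  0  0  1  1
So g(18) = 1.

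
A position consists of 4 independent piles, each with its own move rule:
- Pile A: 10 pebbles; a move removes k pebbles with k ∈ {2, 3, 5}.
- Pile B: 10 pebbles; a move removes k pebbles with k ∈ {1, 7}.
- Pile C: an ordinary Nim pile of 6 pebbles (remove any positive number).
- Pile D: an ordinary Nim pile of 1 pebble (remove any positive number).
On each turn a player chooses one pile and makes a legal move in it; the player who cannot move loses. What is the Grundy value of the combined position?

6

Grundy values for pile A (subtraction set {2, 3, 5}):
g(0) = mex{} = 0
g(1) = mex{} = 0
g(2) = mex{0} = 1
g(3) = mex{0} = 1
g(4) = mex{0,1} = 2
g(5) = mex{0,1} = 2
g(6) = mex{0,1,2} = 3
g(7) = mex{1,2} = 0
g(8) = mex{1,2,3} = 0
g(9) = mex{0,2,3} = 1
g(10) = mex{0,2} = 1
So g(10) = 1.
Grundy values for pile B (subtraction set {1, 7}):
g(0) = mex{} = 0
g(1) = mex{0} = 1
g(2) = mex{1} = 0
g(3) = mex{0} = 1
g(4) = mex{1} = 0
g(5) = mex{0} = 1
g(6) = mex{1} = 0
g(7) = mex{0} = 1
g(8) = mex{1} = 0
g(9) = mex{0} = 1
g(10) = mex{1} = 0
So g(10) = 0.
Pile C is a plain Nim pile of size 6, so its Grundy value is 6.
Pile D is a plain Nim pile of size 1, so its Grundy value is 1.
The value of a disjunctive sum is the nim-sum of the parts.
Combined value = 1 ⊕ 0 ⊕ 6 ⊕ 1 = 6.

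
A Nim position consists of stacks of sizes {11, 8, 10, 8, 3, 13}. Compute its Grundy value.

Bitwise XOR of the heap sizes:
  1011  (11)
  1000  (8)
  1010  (10)
  1000  (8)
  0011  (3)
  1101  (13)
  ----
  1111  (15)

15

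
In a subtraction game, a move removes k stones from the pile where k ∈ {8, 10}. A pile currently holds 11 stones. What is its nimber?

1

Build the Grundy sequence with g(k) = mex{g(k−s) : s ∈ {8, 10}, s ≤ k}:
k:     0  1  2  3  4  5  6  7  8  9 10 11
g(k):  0  0  0  0  0  0  0  0  1  1  1  1
So g(11) = 1.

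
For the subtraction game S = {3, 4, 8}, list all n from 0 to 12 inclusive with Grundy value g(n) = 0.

0, 1, 2, 7, 12

Compute g(0), g(1), … for moves {3, 4, 8}:
g(0) = mex{} = 0
g(1) = mex{} = 0
g(2) = mex{} = 0
g(3) = mex{0} = 1
g(4) = mex{0} = 1
g(5) = mex{0} = 1
g(6) = mex{0,1} = 2
g(7) = mex{1} = 0
g(8) = mex{0,1} = 2
g(9) = mex{0,1,2} = 3
g(10) = mex{0,2} = 1
g(11) = mex{0,1,2} = 3
g(12) = mex{1,2,3} = 0
The P-positions (g = 0) in 0..12 are 0, 1, 2, 7, 12.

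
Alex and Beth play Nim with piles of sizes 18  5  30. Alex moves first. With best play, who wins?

Alex wins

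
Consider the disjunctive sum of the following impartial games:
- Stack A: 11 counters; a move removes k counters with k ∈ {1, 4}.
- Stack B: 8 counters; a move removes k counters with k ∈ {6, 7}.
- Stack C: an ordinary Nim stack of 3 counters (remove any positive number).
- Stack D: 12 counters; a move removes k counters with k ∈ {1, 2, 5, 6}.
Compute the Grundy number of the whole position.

1

For stack A, compute g(0), g(1), … with moves {1, 4}:
g(0) = mex{} = 0
g(1) = mex{0} = 1
g(2) = mex{1} = 0
g(3) = mex{0} = 1
g(4) = mex{0,1} = 2
g(5) = mex{1,2} = 0
g(6) = mex{0} = 1
g(7) = mex{1} = 0
g(8) = mex{0,2} = 1
g(9) = mex{0,1} = 2
g(10) = mex{1,2} = 0
g(11) = mex{0} = 1
So g(11) = 1.
Build the Grundy sequence for stack B with g(k) = mex{g(k−s) : s ∈ {6, 7}, s ≤ k}:
g(0) = mex{} = 0
g(1) = mex{} = 0
g(2) = mex{} = 0
g(3) = mex{} = 0
g(4) = mex{} = 0
g(5) = mex{} = 0
g(6) = mex{0} = 1
g(7) = mex{0} = 1
g(8) = mex{0} = 1
So g(8) = 1.
Stack C is a plain Nim stack of size 3, so its Grundy value is 3.
Grundy values for stack D (subtraction set {1, 2, 5, 6}):
g(0) = mex{} = 0
g(1) = mex{0} = 1
g(2) = mex{0,1} = 2
g(3) = mex{1,2} = 0
g(4) = mex{0,2} = 1
g(5) = mex{0,1} = 2
g(6) = mex{0,1,2} = 3
g(7) = mex{1,2,3} = 0
g(8) = mex{0,2,3} = 1
g(9) = mex{0,1} = 2
g(10) = mex{1,2} = 0
g(11) = mex{0,2,3} = 1
g(12) = mex{0,1,3} = 2
So g(12) = 2.
The value of a disjunctive sum is the nim-sum of the parts.
Combined value = 1 ⊕ 1 ⊕ 3 ⊕ 2 = 1.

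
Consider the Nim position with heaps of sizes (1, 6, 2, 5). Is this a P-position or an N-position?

P-position

Compute the nim-sum pairwise:
1 XOR 6 = 7
7 XOR 2 = 5
5 XOR 5 = 0
The nim-sum is 0, so this is a P-position: the player to move is in a losing position under optimal play.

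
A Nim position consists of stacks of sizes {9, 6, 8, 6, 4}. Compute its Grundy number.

5

Bitwise XOR of the heap sizes:
  1001  (9)
  0110  (6)
  1000  (8)
  0110  (6)
  0100  (4)
  ----
  0101  (5)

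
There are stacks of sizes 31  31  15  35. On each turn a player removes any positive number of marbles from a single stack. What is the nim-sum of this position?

In binary:
  011111  (31)
  011111  (31)
  001111  (15)
  100011  (35)
  ------
  101100  (44)

44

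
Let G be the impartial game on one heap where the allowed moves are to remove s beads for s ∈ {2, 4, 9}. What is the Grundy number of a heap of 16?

Build the Grundy sequence with g(k) = mex{g(k−s) : s ∈ {2, 4, 9}, s ≤ k}:
k:     0  1  2  3  4  5  6  7  8  9 10 11 12 13 14 15 16
g(k):  0  0  1  1  2  2  0  0  1  1  2  2  0  0  1  1  2
So g(16) = 2.

2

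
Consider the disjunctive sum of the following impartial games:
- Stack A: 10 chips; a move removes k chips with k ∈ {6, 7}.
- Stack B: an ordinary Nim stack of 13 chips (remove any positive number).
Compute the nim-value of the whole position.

12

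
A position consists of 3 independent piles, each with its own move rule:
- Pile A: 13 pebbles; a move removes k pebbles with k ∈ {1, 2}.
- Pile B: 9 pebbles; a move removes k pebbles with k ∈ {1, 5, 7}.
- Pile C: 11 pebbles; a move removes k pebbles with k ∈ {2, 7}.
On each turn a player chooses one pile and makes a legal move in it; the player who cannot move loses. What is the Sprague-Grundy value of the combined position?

Grundy values for pile A (subtraction set {1, 2}):
k:     0  1  2  3  4  5  6  7  8  9 10 11 12 13
g(k):  0  1  2  0  1  2  0  1  2  0  1  2  0  1
So g(13) = 1.
Grundy values for pile B (subtraction set {1, 5, 7}):
g(0) = mex{} = 0
g(1) = mex{0} = 1
g(2) = mex{1} = 0
g(3) = mex{0} = 1
g(4) = mex{1} = 0
g(5) = mex{0} = 1
g(6) = mex{1} = 0
g(7) = mex{0} = 1
g(8) = mex{1} = 0
g(9) = mex{0} = 1
So g(9) = 1.
Build the Grundy sequence for pile C with g(k) = mex{g(k−s) : s ∈ {2, 7}, s ≤ k}:
g(0) = mex{} = 0
g(1) = mex{} = 0
g(2) = mex{0} = 1
g(3) = mex{0} = 1
g(4) = mex{1} = 0
g(5) = mex{1} = 0
g(6) = mex{0} = 1
g(7) = mex{0} = 1
g(8) = mex{0,1} = 2
g(9) = mex{1} = 0
g(10) = mex{1,2} = 0
g(11) = mex{0} = 1
So g(11) = 1.
By the Sprague-Grundy theorem, the Grundy value of a sum of independent games is the XOR of the component values.
Combined value = 1 XOR 1 XOR 1 = 1.

1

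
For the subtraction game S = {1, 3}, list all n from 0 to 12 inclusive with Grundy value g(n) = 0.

0, 2, 4, 6, 8, 10, 12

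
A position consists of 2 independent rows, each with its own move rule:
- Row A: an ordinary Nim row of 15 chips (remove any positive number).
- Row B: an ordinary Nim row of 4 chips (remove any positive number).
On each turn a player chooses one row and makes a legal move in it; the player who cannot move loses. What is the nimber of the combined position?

Row A is a plain Nim row of size 15, so its Grundy value is 15.
Row B is a plain Nim row of size 4, so its Grundy value is 4.
By the Sprague-Grundy theorem, the Grundy value of a sum of independent games is the XOR of the component values.
Combined value = 15 XOR 4 = 11.

11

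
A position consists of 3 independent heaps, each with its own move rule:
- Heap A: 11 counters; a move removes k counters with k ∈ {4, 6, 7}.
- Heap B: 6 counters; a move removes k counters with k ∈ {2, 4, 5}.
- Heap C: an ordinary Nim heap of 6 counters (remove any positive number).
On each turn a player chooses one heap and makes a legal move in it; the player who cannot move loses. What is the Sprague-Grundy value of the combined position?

5

For heap A, compute g(0), g(1), … with moves {4, 6, 7}:
g(0) = mex{} = 0
g(1) = mex{} = 0
g(2) = mex{} = 0
g(3) = mex{} = 0
g(4) = mex{0} = 1
g(5) = mex{0} = 1
g(6) = mex{0} = 1
g(7) = mex{0} = 1
g(8) = mex{0,1} = 2
g(9) = mex{0,1} = 2
g(10) = mex{0,1} = 2
g(11) = mex{1} = 0
So g(11) = 0.
Build the Grundy sequence for heap B with g(k) = mex{g(k−s) : s ∈ {2, 4, 5}, s ≤ k}:
k:     0  1  2  3  4  5  6
g(k):  0  0  1  1  2  2  3
So g(6) = 3.
Heap C is a plain Nim heap of size 6, so its Grundy value is 6.
The value of a disjunctive sum is the nim-sum of the parts.
Combined value = 0 XOR 3 XOR 6 = 5.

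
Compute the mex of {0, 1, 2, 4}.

3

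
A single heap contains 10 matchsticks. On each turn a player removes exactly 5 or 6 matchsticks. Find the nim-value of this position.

2

Grundy values for subtraction set {5, 6}:
g(0) = mex{} = 0
g(1) = mex{} = 0
g(2) = mex{} = 0
g(3) = mex{} = 0
g(4) = mex{} = 0
g(5) = mex{0} = 1
g(6) = mex{0} = 1
g(7) = mex{0} = 1
g(8) = mex{0} = 1
g(9) = mex{0} = 1
g(10) = mex{0,1} = 2
So g(10) = 2.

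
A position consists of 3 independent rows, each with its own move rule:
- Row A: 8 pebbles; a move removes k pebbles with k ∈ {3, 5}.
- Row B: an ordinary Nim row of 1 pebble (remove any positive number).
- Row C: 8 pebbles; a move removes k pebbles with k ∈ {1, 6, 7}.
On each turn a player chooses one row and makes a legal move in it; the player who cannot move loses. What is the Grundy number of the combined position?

3

Grundy values for row A (subtraction set {3, 5}):
k:     0  1  2  3  4  5  6  7  8
g(k):  0  0  0  1  1  1  2  2  0
So g(8) = 0.
Row B is a plain Nim row of size 1, so its Grundy value is 1.
Build the Grundy sequence for row C with g(k) = mex{g(k−s) : s ∈ {1, 6, 7}, s ≤ k}:
g(0) = mex{} = 0
g(1) = mex{0} = 1
g(2) = mex{1} = 0
g(3) = mex{0} = 1
g(4) = mex{1} = 0
g(5) = mex{0} = 1
g(6) = mex{0,1} = 2
g(7) = mex{0,1,2} = 3
g(8) = mex{0,1,3} = 2
So g(8) = 2.
By the Sprague-Grundy theorem, the Grundy value of a sum of independent games is the XOR of the component values.
Combined value = 0 ⊕ 1 ⊕ 2 = 3.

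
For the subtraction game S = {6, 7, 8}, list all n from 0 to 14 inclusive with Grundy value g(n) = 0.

0, 1, 2, 3, 4, 5, 14

Compute g(0), g(1), … for moves {6, 7, 8}:
g(0) = mex{} = 0
g(1) = mex{} = 0
g(2) = mex{} = 0
g(3) = mex{} = 0
g(4) = mex{} = 0
g(5) = mex{} = 0
g(6) = mex{0} = 1
g(7) = mex{0} = 1
g(8) = mex{0} = 1
g(9) = mex{0} = 1
g(10) = mex{0} = 1
g(11) = mex{0} = 1
g(12) = mex{0,1} = 2
g(13) = mex{0,1} = 2
g(14) = mex{1} = 0
The P-positions (g = 0) in 0..14 are 0, 1, 2, 3, 4, 5, 14.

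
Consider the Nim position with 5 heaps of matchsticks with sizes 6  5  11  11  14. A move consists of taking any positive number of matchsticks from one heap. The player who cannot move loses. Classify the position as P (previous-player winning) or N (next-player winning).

Compute the nim-sum pairwise:
6 ⊕ 5 = 3
3 ⊕ 11 = 8
8 ⊕ 11 = 3
3 ⊕ 14 = 13
The nim-sum is 13 ≠ 0, so this is an N-position: the player to move can win.

N-position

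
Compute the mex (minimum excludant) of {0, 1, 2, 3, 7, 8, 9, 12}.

The values 0, 1, 2, 3 are all present; 4 is the first non-negative integer missing from the set.

4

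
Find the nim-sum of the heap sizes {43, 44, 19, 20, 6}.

6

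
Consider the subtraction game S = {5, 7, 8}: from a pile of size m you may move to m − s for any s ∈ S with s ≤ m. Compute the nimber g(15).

Compute g(0), g(1), … for moves {5, 7, 8}:
k:     0  1  2  3  4  5  6  7  8  9 10 11 12 13 14 15
g(k):  0  0  0  0  0  1  1  1  1  1  2  2  2  0  0  0
So g(15) = 0.

0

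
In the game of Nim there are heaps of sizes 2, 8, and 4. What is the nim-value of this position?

14

Nim-sum: 2 XOR 8 XOR 4 = 14.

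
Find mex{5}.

0 is not in the set, so the mex is 0.

0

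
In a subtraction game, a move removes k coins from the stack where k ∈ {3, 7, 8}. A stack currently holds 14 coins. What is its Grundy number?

1

Build the Grundy sequence with g(k) = mex{g(k−s) : s ∈ {3, 7, 8}, s ≤ k}:
g(0) = mex{} = 0
g(1) = mex{} = 0
g(2) = mex{} = 0
g(3) = mex{0} = 1
g(4) = mex{0} = 1
g(5) = mex{0} = 1
g(6) = mex{1} = 0
g(7) = mex{0,1} = 2
g(8) = mex{0,1} = 2
g(9) = mex{0} = 1
g(10) = mex{0,1,2} = 3
g(11) = mex{1,2} = 0
g(12) = mex{1} = 0
g(13) = mex{0,1,3} = 2
g(14) = mex{0,2} = 1
So g(14) = 1.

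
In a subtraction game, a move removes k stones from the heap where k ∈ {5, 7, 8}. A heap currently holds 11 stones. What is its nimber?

Build the Grundy sequence with g(k) = mex{g(k−s) : s ∈ {5, 7, 8}, s ≤ k}:
g(0) = mex{} = 0
g(1) = mex{} = 0
g(2) = mex{} = 0
g(3) = mex{} = 0
g(4) = mex{} = 0
g(5) = mex{0} = 1
g(6) = mex{0} = 1
g(7) = mex{0} = 1
g(8) = mex{0} = 1
g(9) = mex{0} = 1
g(10) = mex{0,1} = 2
g(11) = mex{0,1} = 2
So g(11) = 2.

2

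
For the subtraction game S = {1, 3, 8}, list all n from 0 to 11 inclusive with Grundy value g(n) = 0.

Grundy values for subtraction set {1, 3, 8}:
k:     0  1  2  3  4  5  6  7  8  9 10 11
g(k):  0  1  0  1  0  1  0  1  2  3  2  0
The P-positions (g = 0) in 0..11 are 0, 2, 4, 6, 11.

0, 2, 4, 6, 11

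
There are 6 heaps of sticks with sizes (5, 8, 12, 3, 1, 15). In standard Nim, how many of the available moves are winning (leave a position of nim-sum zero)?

3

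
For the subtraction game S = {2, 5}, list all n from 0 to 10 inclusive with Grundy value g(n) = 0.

Build the Grundy sequence with g(k) = mex{g(k−s) : s ∈ {2, 5}, s ≤ k}:
g(0) = mex{} = 0
g(1) = mex{} = 0
g(2) = mex{0} = 1
g(3) = mex{0} = 1
g(4) = mex{1} = 0
g(5) = mex{0,1} = 2
g(6) = mex{0} = 1
g(7) = mex{1,2} = 0
g(8) = mex{1} = 0
g(9) = mex{0} = 1
g(10) = mex{0,2} = 1
The P-positions (g = 0) in 0..10 are 0, 1, 4, 7, 8.

0, 1, 4, 7, 8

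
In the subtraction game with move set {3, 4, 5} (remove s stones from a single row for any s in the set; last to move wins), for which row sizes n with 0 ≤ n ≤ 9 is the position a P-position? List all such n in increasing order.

0, 1, 2, 8, 9

Compute g(0), g(1), … for moves {3, 4, 5}:
k:     0  1  2  3  4  5  6  7  8  9
g(k):  0  0  0  1  1  1  2  2  0  0
The P-positions (g = 0) in 0..9 are 0, 1, 2, 8, 9.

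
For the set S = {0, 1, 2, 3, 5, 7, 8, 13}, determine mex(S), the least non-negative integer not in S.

4

The values 0, 1, 2, 3 are all present; 4 is the first non-negative integer missing from the set.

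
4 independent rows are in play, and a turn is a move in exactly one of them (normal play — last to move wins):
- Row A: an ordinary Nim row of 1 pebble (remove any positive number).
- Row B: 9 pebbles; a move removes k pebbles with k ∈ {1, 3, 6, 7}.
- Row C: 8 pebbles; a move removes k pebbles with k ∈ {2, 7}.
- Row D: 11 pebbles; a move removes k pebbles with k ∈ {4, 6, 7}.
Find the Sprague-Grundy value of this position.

0

Row A is a plain Nim row of size 1, so its Grundy value is 1.
Grundy values for row B (subtraction set {1, 3, 6, 7}):
g(0) = mex{} = 0
g(1) = mex{0} = 1
g(2) = mex{1} = 0
g(3) = mex{0} = 1
g(4) = mex{1} = 0
g(5) = mex{0} = 1
g(6) = mex{0,1} = 2
g(7) = mex{0,1,2} = 3
g(8) = mex{0,1,3} = 2
g(9) = mex{0,1,2} = 3
So g(9) = 3.
For row C, compute g(0), g(1), … with moves {2, 7}:
g(0) = mex{} = 0
g(1) = mex{} = 0
g(2) = mex{0} = 1
g(3) = mex{0} = 1
g(4) = mex{1} = 0
g(5) = mex{1} = 0
g(6) = mex{0} = 1
g(7) = mex{0} = 1
g(8) = mex{0,1} = 2
So g(8) = 2.
Build the Grundy sequence for row D with g(k) = mex{g(k−s) : s ∈ {4, 6, 7}, s ≤ k}:
g(0) = mex{} = 0
g(1) = mex{} = 0
g(2) = mex{} = 0
g(3) = mex{} = 0
g(4) = mex{0} = 1
g(5) = mex{0} = 1
g(6) = mex{0} = 1
g(7) = mex{0} = 1
g(8) = mex{0,1} = 2
g(9) = mex{0,1} = 2
g(10) = mex{0,1} = 2
g(11) = mex{1} = 0
So g(11) = 0.
The value of a disjunctive sum is the nim-sum of the parts.
Combined value = 1 XOR 3 XOR 2 XOR 0 = 0.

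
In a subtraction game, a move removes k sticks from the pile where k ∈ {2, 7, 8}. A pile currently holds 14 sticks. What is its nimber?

0

Grundy values for subtraction set {2, 7, 8}:
g(0) = mex{} = 0
g(1) = mex{} = 0
g(2) = mex{0} = 1
g(3) = mex{0} = 1
g(4) = mex{1} = 0
g(5) = mex{1} = 0
g(6) = mex{0} = 1
g(7) = mex{0} = 1
g(8) = mex{0,1} = 2
g(9) = mex{0,1} = 2
g(10) = mex{1,2} = 0
g(11) = mex{0,1,2} = 3
g(12) = mex{0} = 1
g(13) = mex{0,1,3} = 2
g(14) = mex{1} = 0
So g(14) = 0.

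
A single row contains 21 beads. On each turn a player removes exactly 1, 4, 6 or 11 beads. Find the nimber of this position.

Build the Grundy sequence with g(k) = mex{g(k−s) : s ∈ {1, 4, 6, 11}, s ≤ k}:
k:     0  1  2  3  4  5  6  7  8  9 10 11 12 13 14 15 16 17 18 19 20 21
g(k):  0  1  0  1  2  0  1  0  1  2  0  1  0  1  2  0  1  0  1  2  0  1
So g(21) = 1.

1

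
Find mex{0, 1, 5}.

2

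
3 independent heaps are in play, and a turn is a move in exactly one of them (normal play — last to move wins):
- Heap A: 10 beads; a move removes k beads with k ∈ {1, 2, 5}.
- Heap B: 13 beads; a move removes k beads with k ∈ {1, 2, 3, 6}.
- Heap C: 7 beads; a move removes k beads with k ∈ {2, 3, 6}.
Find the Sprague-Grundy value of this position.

Build the Grundy sequence for heap A with g(k) = mex{g(k−s) : s ∈ {1, 2, 5}, s ≤ k}:
k:     0  1  2  3  4  5  6  7  8  9 10
g(k):  0  1  2  0  1  2  0  1  2  0  1
So g(10) = 1.
Grundy values for heap B (subtraction set {1, 2, 3, 6}):
g(0) = mex{} = 0
g(1) = mex{0} = 1
g(2) = mex{0,1} = 2
g(3) = mex{0,1,2} = 3
g(4) = mex{1,2,3} = 0
g(5) = mex{0,2,3} = 1
g(6) = mex{0,1,3} = 2
g(7) = mex{0,1,2} = 3
g(8) = mex{1,2,3} = 0
g(9) = mex{0,2,3} = 1
g(10) = mex{0,1,3} = 2
g(11) = mex{0,1,2} = 3
g(12) = mex{1,2,3} = 0
g(13) = mex{0,2,3} = 1
So g(13) = 1.
For heap C, compute g(0), g(1), … with moves {2, 3, 6}:
g(0) = mex{} = 0
g(1) = mex{} = 0
g(2) = mex{0} = 1
g(3) = mex{0} = 1
g(4) = mex{0,1} = 2
g(5) = mex{1} = 0
g(6) = mex{0,1,2} = 3
g(7) = mex{0,2} = 1
So g(7) = 1.
The value of a disjunctive sum is the nim-sum of the parts.
Combined value = 1 ⊕ 1 ⊕ 1 = 1.

1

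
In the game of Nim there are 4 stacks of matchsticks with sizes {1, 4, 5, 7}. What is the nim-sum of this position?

7

Nim-sum: 1 ⊕ 4 ⊕ 5 ⊕ 7 = 7.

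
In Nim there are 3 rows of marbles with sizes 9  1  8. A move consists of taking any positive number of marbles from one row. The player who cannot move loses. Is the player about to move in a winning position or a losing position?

Nim-sum: 9 XOR 1 XOR 8 = 0.
The nim-sum is 0, so this is a P-position: the player to move is in a losing position under optimal play.

Losing position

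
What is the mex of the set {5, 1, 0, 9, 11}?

2

The values 0, 1 are all present; 2 is the first non-negative integer missing from the set.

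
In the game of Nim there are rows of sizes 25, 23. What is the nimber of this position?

14

Nim-sum: 25 XOR 23 = 14.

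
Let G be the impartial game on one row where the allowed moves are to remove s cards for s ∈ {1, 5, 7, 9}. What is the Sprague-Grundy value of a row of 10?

0

Grundy values for subtraction set {1, 5, 7, 9}:
k:     0  1  2  3  4  5  6  7  8  9 10
g(k):  0  1  0  1  0  1  0  1  0  1  0
So g(10) = 0.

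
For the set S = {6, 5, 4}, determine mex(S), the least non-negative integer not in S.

0 is not in the set, so the mex is 0.

0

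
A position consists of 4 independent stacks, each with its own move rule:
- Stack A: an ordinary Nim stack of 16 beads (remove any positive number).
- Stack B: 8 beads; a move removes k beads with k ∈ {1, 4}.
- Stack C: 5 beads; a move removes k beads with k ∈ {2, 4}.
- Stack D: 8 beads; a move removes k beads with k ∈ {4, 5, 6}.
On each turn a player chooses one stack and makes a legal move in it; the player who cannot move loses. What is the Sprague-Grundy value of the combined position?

17

Stack A is a plain Nim stack of size 16, so its Grundy value is 16.
Build the Grundy sequence for stack B with g(k) = mex{g(k−s) : s ∈ {1, 4}, s ≤ k}:
g(0) = mex{} = 0
g(1) = mex{0} = 1
g(2) = mex{1} = 0
g(3) = mex{0} = 1
g(4) = mex{0,1} = 2
g(5) = mex{1,2} = 0
g(6) = mex{0} = 1
g(7) = mex{1} = 0
g(8) = mex{0,2} = 1
So g(8) = 1.
Grundy values for stack C (subtraction set {2, 4}):
g(0) = mex{} = 0
g(1) = mex{} = 0
g(2) = mex{0} = 1
g(3) = mex{0} = 1
g(4) = mex{0,1} = 2
g(5) = mex{0,1} = 2
So g(5) = 2.
Grundy values for stack D (subtraction set {4, 5, 6}):
g(0) = mex{} = 0
g(1) = mex{} = 0
g(2) = mex{} = 0
g(3) = mex{} = 0
g(4) = mex{0} = 1
g(5) = mex{0} = 1
g(6) = mex{0} = 1
g(7) = mex{0} = 1
g(8) = mex{0,1} = 2
So g(8) = 2.
By the Sprague-Grundy theorem, the Grundy value of a sum of independent games is the XOR of the component values.
Combined value = 16 XOR 1 XOR 2 XOR 2 = 17.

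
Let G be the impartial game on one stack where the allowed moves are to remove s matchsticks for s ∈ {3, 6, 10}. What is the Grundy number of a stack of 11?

3

Grundy values for subtraction set {3, 6, 10}:
g(0) = mex{} = 0
g(1) = mex{} = 0
g(2) = mex{} = 0
g(3) = mex{0} = 1
g(4) = mex{0} = 1
g(5) = mex{0} = 1
g(6) = mex{0,1} = 2
g(7) = mex{0,1} = 2
g(8) = mex{0,1} = 2
g(9) = mex{1,2} = 0
g(10) = mex{0,1,2} = 3
g(11) = mex{0,1,2} = 3
So g(11) = 3.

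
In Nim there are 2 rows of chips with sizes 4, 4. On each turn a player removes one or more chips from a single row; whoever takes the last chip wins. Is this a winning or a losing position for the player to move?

Nim-sum: 4 XOR 4 = 0.
The nim-sum is 0, so this is a P-position: the player to move is in a losing position under optimal play.

Losing position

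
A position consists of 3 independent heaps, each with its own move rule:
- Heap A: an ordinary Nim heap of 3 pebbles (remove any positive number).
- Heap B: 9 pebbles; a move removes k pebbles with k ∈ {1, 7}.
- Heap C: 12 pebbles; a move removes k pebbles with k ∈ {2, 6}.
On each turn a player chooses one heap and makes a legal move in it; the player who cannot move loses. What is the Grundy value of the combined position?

2

Heap A is a plain Nim heap of size 3, so its Grundy value is 3.
Build the Grundy sequence for heap B with g(k) = mex{g(k−s) : s ∈ {1, 7}, s ≤ k}:
k:     0  1  2  3  4  5  6  7  8  9
g(k):  0  1  0  1  0  1  0  1  0  1
So g(9) = 1.
Build the Grundy sequence for heap C with g(k) = mex{g(k−s) : s ∈ {2, 6}, s ≤ k}:
k:     0  1  2  3  4  5  6  7  8  9 10 11 12
g(k):  0  0  1  1  0  0  1  1  0  0  1  1  0
So g(12) = 0.
By the Sprague-Grundy theorem, the Grundy value of a sum of independent games is the XOR of the component values.
Combined value = 3 ⊕ 1 ⊕ 0 = 2.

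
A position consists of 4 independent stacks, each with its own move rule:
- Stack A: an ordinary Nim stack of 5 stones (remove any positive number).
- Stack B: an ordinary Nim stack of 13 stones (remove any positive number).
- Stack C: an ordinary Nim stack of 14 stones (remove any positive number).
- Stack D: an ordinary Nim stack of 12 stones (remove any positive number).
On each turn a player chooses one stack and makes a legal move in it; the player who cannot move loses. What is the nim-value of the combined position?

Stack A is a plain Nim stack of size 5, so its Grundy value is 5.
Stack B is a plain Nim stack of size 13, so its Grundy value is 13.
Stack C is a plain Nim stack of size 14, so its Grundy value is 14.
Stack D is a plain Nim stack of size 12, so its Grundy value is 12.
By the Sprague-Grundy theorem, the Grundy value of a sum of independent games is the XOR of the component values.
Combined value = 5 XOR 13 XOR 14 XOR 12 = 10.

10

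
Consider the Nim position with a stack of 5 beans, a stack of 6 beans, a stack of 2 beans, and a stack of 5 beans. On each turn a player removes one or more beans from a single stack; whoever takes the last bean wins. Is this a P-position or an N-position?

Compute the nim-sum pairwise:
5 ⊕ 6 = 3
3 ⊕ 2 = 1
1 ⊕ 5 = 4
The nim-sum is 4 ≠ 0, so this is an N-position: the player to move can win.

N-position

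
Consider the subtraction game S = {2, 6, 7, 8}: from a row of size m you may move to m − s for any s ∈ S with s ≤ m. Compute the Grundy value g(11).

3

Compute g(0), g(1), … for moves {2, 6, 7, 8}:
g(0) = mex{} = 0
g(1) = mex{} = 0
g(2) = mex{0} = 1
g(3) = mex{0} = 1
g(4) = mex{1} = 0
g(5) = mex{1} = 0
g(6) = mex{0} = 1
g(7) = mex{0} = 1
g(8) = mex{0,1} = 2
g(9) = mex{0,1} = 2
g(10) = mex{0,1,2} = 3
g(11) = mex{0,1,2} = 3
So g(11) = 3.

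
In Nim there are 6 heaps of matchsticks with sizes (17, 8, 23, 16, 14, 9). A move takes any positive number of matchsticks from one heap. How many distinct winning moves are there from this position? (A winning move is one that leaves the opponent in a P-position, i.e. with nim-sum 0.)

3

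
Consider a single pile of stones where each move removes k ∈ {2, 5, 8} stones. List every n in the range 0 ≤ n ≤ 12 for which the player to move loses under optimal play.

Grundy values for subtraction set {2, 5, 8}:
g(0) = mex{} = 0
g(1) = mex{} = 0
g(2) = mex{0} = 1
g(3) = mex{0} = 1
g(4) = mex{1} = 0
g(5) = mex{0,1} = 2
g(6) = mex{0} = 1
g(7) = mex{1,2} = 0
g(8) = mex{0,1} = 2
g(9) = mex{0} = 1
g(10) = mex{1,2} = 0
g(11) = mex{1} = 0
g(12) = mex{0} = 1
The P-positions (g = 0) in 0..12 are 0, 1, 4, 7, 10, 11.

0, 1, 4, 7, 10, 11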